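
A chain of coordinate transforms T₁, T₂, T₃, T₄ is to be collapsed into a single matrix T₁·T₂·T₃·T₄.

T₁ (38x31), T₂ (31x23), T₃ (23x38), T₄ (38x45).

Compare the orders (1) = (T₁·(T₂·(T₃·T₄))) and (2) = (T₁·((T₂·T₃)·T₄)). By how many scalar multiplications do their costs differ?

8689

Order (1) = (T₁·(T₂·(T₃·T₄))): (T₃·T₄): 23×38 by 38×45 → 23×45, cost 23·38·45 = 39330; (T₂·(T₃·T₄)): 31×23 by 23×45 → 31×45, cost 31·23·45 = 32085; cumulative 71415; (T₁·(T₂·(T₃·T₄))): 38×31 by 31×45 → 38×45, cost 38·31·45 = 53010; cumulative 124425. Total 124425.
Order (2) = (T₁·((T₂·T₃)·T₄)): (T₂·T₃): 31×23 by 23×38 → 31×38, cost 31·23·38 = 27094; ((T₂·T₃)·T₄): 31×38 by 38×45 → 31×45, cost 31·38·45 = 53010; cumulative 80104; (T₁·((T₂·T₃)·T₄)): 38×31 by 31×45 → 38×45, cost 38·31·45 = 53010; cumulative 133114. Total 133114.
Difference: |124425 − 133114| = 8689.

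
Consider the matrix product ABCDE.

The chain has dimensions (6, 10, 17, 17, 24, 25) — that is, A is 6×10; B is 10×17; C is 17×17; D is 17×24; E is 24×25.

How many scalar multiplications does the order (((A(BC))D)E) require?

(BC): 10×17 by 17×17 → 10×17, cost 10·17·17 = 2890
(A(BC)): 6×10 by 10×17 → 6×17, cost 6·10·17 = 1020; cumulative 3910
((A(BC))D): 6×17 by 17×24 → 6×24, cost 6·17·24 = 2448; cumulative 6358
(((A(BC))D)E): 6×24 by 24×25 → 6×25, cost 6·24·25 = 3600; cumulative 9958
Total: 9958 scalar multiplications.

9958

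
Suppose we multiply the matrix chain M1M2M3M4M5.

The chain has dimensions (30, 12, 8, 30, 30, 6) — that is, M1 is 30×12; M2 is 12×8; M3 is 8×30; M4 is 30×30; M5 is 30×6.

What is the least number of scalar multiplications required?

9576

Adjacent pairs: M1M2 = 30·12·8 = 2880; M2M3 = 12·8·30 = 2880; M3M4 = 8·30·30 = 7200; M4M5 = 30·30·6 = 5400.
Length 3: M1..M3: k=1: 0+2880+30·12·30=13680; k=2: 2880+0+30·8·30=10080 → min 10080 | M2..M4: k=2: 0+7200+12·8·30=10080; k=3: 2880+0+12·30·30=13680 → min 10080 | M3..M5: k=3: 0+5400+8·30·6=6840; k=4: 7200+0+8·30·6=8640 → min 6840.
Length 4: M1..M4: k=1: 0+10080+30·12·30=20880; k=2: 2880+7200+30·8·30=17280; k=3: 10080+0+30·30·30=37080 → min 17280 | M2..M5: k=2: 0+6840+12·8·6=7416; k=3: 2880+5400+12·30·6=10440; k=4: 10080+0+12·30·6=12240 → min 7416.
Length 5: M1..M5: k=1: 0+7416+30·12·6=9576; k=2: 2880+6840+30·8·6=11160; k=3: 10080+5400+30·30·6=20880; k=4: 17280+0+30·30·6=22680 → min 9576.
Optimal order: (M1(M2(M3(M4M5)))) with cost 9576.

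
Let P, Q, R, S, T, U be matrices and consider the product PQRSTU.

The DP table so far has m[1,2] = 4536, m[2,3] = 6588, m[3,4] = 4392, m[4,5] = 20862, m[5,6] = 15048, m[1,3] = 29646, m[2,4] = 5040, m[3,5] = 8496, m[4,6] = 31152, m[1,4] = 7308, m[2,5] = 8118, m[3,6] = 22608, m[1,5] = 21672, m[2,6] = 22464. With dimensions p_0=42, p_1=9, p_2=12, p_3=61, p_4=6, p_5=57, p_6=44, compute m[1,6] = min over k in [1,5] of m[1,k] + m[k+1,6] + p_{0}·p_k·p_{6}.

m[1,6] = min over k∈[1,5] of m[1,k]+m[k+1,6]+p_{0}·p_k·p_{6}.
k=1: 0 + 22464 + 42·9·44 = 39096; k=2: 4536 + 22608 + 42·12·44 = 49320; k=3: 29646 + 31152 + 42·61·44 = 173526; k=4: 7308 + 15048 + 42·6·44 = 33444; k=5: 21672 + 0 + 42·57·44 = 127008.
Minimum: 33444 at k=4.

33444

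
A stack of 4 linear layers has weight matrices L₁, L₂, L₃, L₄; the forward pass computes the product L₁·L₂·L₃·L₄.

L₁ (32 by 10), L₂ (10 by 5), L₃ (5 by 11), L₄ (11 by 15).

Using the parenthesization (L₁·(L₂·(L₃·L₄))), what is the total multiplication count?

6375

(L₃·L₄): 5×11 by 11×15 → 5×15, cost 5·11·15 = 825
(L₂·(L₃·L₄)): 10×5 by 5×15 → 10×15, cost 10·5·15 = 750; cumulative 1575
(L₁·(L₂·(L₃·L₄))): 32×10 by 10×15 → 32×15, cost 32·10·15 = 4800; cumulative 6375
Total: 6375 scalar multiplications.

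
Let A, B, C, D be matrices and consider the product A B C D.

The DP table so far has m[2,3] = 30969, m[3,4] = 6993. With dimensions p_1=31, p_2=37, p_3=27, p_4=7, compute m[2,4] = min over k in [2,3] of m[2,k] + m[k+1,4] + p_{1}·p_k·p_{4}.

15022

m[2,4] = min over k∈[2,3] of m[2,k]+m[k+1,4]+p_{1}·p_k·p_{4}.
k=2: 0 + 6993 + 31·37·7 = 15022; k=3: 30969 + 0 + 31·27·7 = 36828.
Minimum: 15022 at k=2.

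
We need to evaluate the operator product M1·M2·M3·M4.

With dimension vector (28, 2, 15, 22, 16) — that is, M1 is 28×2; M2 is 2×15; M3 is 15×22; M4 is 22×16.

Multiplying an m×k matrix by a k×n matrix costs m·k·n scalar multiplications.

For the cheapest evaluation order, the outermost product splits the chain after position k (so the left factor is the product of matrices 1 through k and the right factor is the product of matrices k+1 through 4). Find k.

1

Adjacent pairs: M1M2 = 28·2·15 = 840; M2M3 = 2·15·22 = 660; M3M4 = 15·22·16 = 5280.
Length 3: M1..M3: k=1: 0+660+28·2·22=1892; k=2: 840+0+28·15·22=10080 → min 1892 | M2..M4: k=2: 0+5280+2·15·16=5760; k=3: 660+0+2·22·16=1364 → min 1364.
Top-level splits: k=1: (M1..M1)·(M2..M4) → 0+1364+28·2·16 = 2260; k=2: (M1..M2)·(M3..M4) → 840+5280+28·15·16 = 12840; k=3: (M1..M3)·(M4..M4) → 1892+0+28·22·16 = 11748.
Best split is after M1, i.e. k = 1.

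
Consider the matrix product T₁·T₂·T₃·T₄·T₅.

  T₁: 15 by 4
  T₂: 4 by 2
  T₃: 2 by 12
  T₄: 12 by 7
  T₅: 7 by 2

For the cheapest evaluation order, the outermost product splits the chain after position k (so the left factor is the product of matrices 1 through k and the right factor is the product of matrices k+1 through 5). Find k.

Adjacent pairs: T₁T₂ = 15·4·2 = 120; T₂T₃ = 4·2·12 = 96; T₃T₄ = 2·12·7 = 168; T₄T₅ = 12·7·2 = 168.
Length 3: T₁..T₃: k=1: 0+96+15·4·12=816; k=2: 120+0+15·2·12=480 → min 480 | T₂..T₄: k=2: 0+168+4·2·7=224; k=3: 96+0+4·12·7=432 → min 224 | T₃..T₅: k=3: 0+168+2·12·2=216; k=4: 168+0+2·7·2=196 → min 196.
Length 4: T₁..T₄: k=1: 0+224+15·4·7=644; k=2: 120+168+15·2·7=498; k=3: 480+0+15·12·7=1740 → min 498 | T₂..T₅: k=2: 0+196+4·2·2=212; k=3: 96+168+4·12·2=360; k=4: 224+0+4·7·2=280 → min 212.
Top-level splits: k=1: (T₁..T₁)·(T₂..T₅) → 0+212+15·4·2 = 332; k=2: (T₁..T₂)·(T₃..T₅) → 120+196+15·2·2 = 376; k=3: (T₁..T₃)·(T₄..T₅) → 480+168+15·12·2 = 1008; k=4: (T₁..T₄)·(T₅..T₅) → 498+0+15·7·2 = 708.
Best split is after T₁, i.e. k = 1.

1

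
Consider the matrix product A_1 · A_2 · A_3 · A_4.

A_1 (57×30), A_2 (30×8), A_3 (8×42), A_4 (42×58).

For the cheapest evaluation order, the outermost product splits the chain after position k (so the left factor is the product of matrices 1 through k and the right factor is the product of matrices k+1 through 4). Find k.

Adjacent pairs: A_1A_2 = 57·30·8 = 13680; A_2A_3 = 30·8·42 = 10080; A_3A_4 = 8·42·58 = 19488.
Length 3: A_1..A_3: k=1: 0+10080+57·30·42=81900; k=2: 13680+0+57·8·42=32832 → min 32832 | A_2..A_4: k=2: 0+19488+30·8·58=33408; k=3: 10080+0+30·42·58=83160 → min 33408.
Top-level splits: k=1: (A_1..A_1)·(A_2..A_4) → 0+33408+57·30·58 = 132588; k=2: (A_1..A_2)·(A_3..A_4) → 13680+19488+57·8·58 = 59616; k=3: (A_1..A_3)·(A_4..A_4) → 32832+0+57·42·58 = 171684.
Best split is after A_2, i.e. k = 2.

2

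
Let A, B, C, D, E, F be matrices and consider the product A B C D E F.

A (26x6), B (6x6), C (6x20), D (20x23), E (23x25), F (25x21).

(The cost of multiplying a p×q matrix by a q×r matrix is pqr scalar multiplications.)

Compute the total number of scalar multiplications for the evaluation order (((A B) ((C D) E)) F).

24696

(A B): 26×6 by 6×6 → 26×6, cost 26·6·6 = 936
(C D): 6×20 by 20×23 → 6×23, cost 6·20·23 = 2760
((C D) E): 6×23 by 23×25 → 6×25, cost 6·23·25 = 3450; cumulative 6210
((A B) ((C D) E)): 26×6 by 6×25 → 26×25, cost 26·6·25 = 3900; cumulative 11046
(((A B) ((C D) E)) F): 26×25 by 25×21 → 26×21, cost 26·25·21 = 13650; cumulative 24696
Total: 24696 scalar multiplications.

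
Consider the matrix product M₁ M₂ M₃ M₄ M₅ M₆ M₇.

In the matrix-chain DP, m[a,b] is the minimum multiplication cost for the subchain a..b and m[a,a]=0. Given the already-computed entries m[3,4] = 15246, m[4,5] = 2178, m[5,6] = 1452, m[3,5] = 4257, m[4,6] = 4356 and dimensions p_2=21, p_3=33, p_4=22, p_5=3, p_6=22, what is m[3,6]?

m[3,6] = min over k∈[3,5] of m[3,k]+m[k+1,6]+p_{2}·p_k·p_{6}.
k=3: 0 + 4356 + 21·33·22 = 19602; k=4: 15246 + 1452 + 21·22·22 = 26862; k=5: 4257 + 0 + 21·3·22 = 5643.
Minimum: 5643 at k=5.

5643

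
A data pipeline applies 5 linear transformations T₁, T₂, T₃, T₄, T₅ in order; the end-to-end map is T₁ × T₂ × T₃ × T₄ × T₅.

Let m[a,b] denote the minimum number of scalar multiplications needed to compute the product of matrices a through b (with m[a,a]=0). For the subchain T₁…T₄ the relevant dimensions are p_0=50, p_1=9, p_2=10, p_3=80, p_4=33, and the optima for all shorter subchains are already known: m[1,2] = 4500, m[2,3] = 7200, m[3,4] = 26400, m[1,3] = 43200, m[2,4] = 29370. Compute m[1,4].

44220

m[1,4] = min over k∈[1,3] of m[1,k]+m[k+1,4]+p_{0}·p_k·p_{4}.
k=1: 0 + 29370 + 50·9·33 = 44220; k=2: 4500 + 26400 + 50·10·33 = 47400; k=3: 43200 + 0 + 50·80·33 = 175200.
Minimum: 44220 at k=1.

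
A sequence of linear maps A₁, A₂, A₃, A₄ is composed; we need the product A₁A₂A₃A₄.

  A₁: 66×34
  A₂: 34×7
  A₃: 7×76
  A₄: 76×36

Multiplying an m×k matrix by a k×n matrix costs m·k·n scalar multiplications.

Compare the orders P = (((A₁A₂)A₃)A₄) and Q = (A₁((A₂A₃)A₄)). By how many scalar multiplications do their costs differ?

39500

Order P = (((A₁A₂)A₃)A₄): (A₁A₂): 66×34 by 34×7 → 66×7, cost 66·34·7 = 15708; ((A₁A₂)A₃): 66×7 by 7×76 → 66×76, cost 66·7·76 = 35112; cumulative 50820; (((A₁A₂)A₃)A₄): 66×76 by 76×36 → 66×36, cost 66·76·36 = 180576; cumulative 231396. Total 231396.
Order Q = (A₁((A₂A₃)A₄)): (A₂A₃): 34×7 by 7×76 → 34×76, cost 34·7·76 = 18088; ((A₂A₃)A₄): 34×76 by 76×36 → 34×36, cost 34·76·36 = 93024; cumulative 111112; (A₁((A₂A₃)A₄)): 66×34 by 34×36 → 66×36, cost 66·34·36 = 80784; cumulative 191896. Total 191896.
Difference: |231396 − 191896| = 39500.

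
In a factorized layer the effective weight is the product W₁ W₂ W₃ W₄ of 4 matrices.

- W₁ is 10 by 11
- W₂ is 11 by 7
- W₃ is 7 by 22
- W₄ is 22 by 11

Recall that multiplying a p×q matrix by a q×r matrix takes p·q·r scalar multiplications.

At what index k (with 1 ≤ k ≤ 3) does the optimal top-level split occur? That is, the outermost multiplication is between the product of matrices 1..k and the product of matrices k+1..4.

2

Adjacent pairs: W₁W₂ = 10·11·7 = 770; W₂W₃ = 11·7·22 = 1694; W₃W₄ = 7·22·11 = 1694.
Length 3: W₁..W₃: k=1: 0+1694+10·11·22=4114; k=2: 770+0+10·7·22=2310 → min 2310 | W₂..W₄: k=2: 0+1694+11·7·11=2541; k=3: 1694+0+11·22·11=4356 → min 2541.
Top-level splits: k=1: (W₁..W₁)·(W₂..W₄) → 0+2541+10·11·11 = 3751; k=2: (W₁..W₂)·(W₃..W₄) → 770+1694+10·7·11 = 3234; k=3: (W₁..W₃)·(W₄..W₄) → 2310+0+10·22·11 = 4730.
Best split is after W₂, i.e. k = 2.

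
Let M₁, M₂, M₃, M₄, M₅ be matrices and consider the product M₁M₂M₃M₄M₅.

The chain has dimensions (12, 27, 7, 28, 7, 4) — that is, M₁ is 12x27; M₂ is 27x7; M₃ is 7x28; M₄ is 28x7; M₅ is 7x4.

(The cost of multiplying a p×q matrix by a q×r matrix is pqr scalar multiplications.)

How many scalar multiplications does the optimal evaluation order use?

3620

Adjacent pairs: M₁M₂ = 12·27·7 = 2268; M₂M₃ = 27·7·28 = 5292; M₃M₄ = 7·28·7 = 1372; M₄M₅ = 28·7·4 = 784.
Length 3: M₁..M₃: k=1: 0+5292+12·27·28=14364; k=2: 2268+0+12·7·28=4620 → min 4620 | M₂..M₄: k=2: 0+1372+27·7·7=2695; k=3: 5292+0+27·28·7=10584 → min 2695 | M₃..M₅: k=3: 0+784+7·28·4=1568; k=4: 1372+0+7·7·4=1568 → min 1568.
Length 4: M₁..M₄: k=1: 0+2695+12·27·7=4963; k=2: 2268+1372+12·7·7=4228; k=3: 4620+0+12·28·7=6972 → min 4228 | M₂..M₅: k=2: 0+1568+27·7·4=2324; k=3: 5292+784+27·28·4=9100; k=4: 2695+0+27·7·4=3451 → min 2324.
Length 5: M₁..M₅: k=1: 0+2324+12·27·4=3620; k=2: 2268+1568+12·7·4=4172; k=3: 4620+784+12·28·4=6748; k=4: 4228+0+12·7·4=4564 → min 3620.
Optimal order: (M₁(M₂(M₃(M₄M₅)))) with cost 3620.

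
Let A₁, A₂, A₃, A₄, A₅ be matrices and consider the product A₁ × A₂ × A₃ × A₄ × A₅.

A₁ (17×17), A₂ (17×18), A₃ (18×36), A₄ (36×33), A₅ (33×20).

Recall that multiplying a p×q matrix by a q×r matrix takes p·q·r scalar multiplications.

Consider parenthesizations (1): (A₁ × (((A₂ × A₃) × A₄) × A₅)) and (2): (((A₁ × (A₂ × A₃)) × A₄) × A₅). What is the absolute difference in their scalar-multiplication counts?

4624

Order (1) = (A₁ × (((A₂ × A₃) × A₄) × A₅)): (A₂ × A₃): 17×18 by 18×36 → 17×36, cost 17·18·36 = 11016; ((A₂ × A₃) × A₄): 17×36 by 36×33 → 17×33, cost 17·36·33 = 20196; cumulative 31212; (((A₂ × A₃) × A₄) × A₅): 17×33 by 33×20 → 17×20, cost 17·33·20 = 11220; cumulative 42432; (A₁ × (((A₂ × A₃) × A₄) × A₅)): 17×17 by 17×20 → 17×20, cost 17·17·20 = 5780; cumulative 48212. Total 48212.
Order (2) = (((A₁ × (A₂ × A₃)) × A₄) × A₅): (A₂ × A₃): 17×18 by 18×36 → 17×36, cost 17·18·36 = 11016; (A₁ × (A₂ × A₃)): 17×17 by 17×36 → 17×36, cost 17·17·36 = 10404; cumulative 21420; ((A₁ × (A₂ × A₃)) × A₄): 17×36 by 36×33 → 17×33, cost 17·36·33 = 20196; cumulative 41616; (((A₁ × (A₂ × A₃)) × A₄) × A₅): 17×33 by 33×20 → 17×20, cost 17·33·20 = 11220; cumulative 52836. Total 52836.
Difference: |48212 − 52836| = 4624.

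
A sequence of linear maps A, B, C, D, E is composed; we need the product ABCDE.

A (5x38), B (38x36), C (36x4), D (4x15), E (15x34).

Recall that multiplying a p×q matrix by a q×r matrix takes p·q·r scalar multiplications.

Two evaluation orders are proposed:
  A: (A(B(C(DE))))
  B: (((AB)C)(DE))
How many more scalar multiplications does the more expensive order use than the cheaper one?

49628

Order A = (A(B(C(DE)))): (DE): 4×15 by 15×34 → 4×34, cost 4·15·34 = 2040; (C(DE)): 36×4 by 4×34 → 36×34, cost 36·4·34 = 4896; cumulative 6936; (B(C(DE))): 38×36 by 36×34 → 38×34, cost 38·36·34 = 46512; cumulative 53448; (A(B(C(DE)))): 5×38 by 38×34 → 5×34, cost 5·38·34 = 6460; cumulative 59908. Total 59908.
Order B = (((AB)C)(DE)): (AB): 5×38 by 38×36 → 5×36, cost 5·38·36 = 6840; ((AB)C): 5×36 by 36×4 → 5×4, cost 5·36·4 = 720; cumulative 7560; (DE): 4×15 by 15×34 → 4×34, cost 4·15·34 = 2040; (((AB)C)(DE)): 5×4 by 4×34 → 5×34, cost 5·4·34 = 680; cumulative 10280. Total 10280.
Difference: |59908 − 10280| = 49628.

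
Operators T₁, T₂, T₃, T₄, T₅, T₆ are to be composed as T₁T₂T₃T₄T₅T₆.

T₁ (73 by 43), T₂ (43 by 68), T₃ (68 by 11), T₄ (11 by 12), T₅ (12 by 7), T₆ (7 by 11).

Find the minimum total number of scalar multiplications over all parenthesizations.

Adjacent pairs: T₁T₂ = 73·43·68 = 213452; T₂T₃ = 43·68·11 = 32164; T₃T₄ = 68·11·12 = 8976; T₄T₅ = 11·12·7 = 924; T₅T₆ = 12·7·11 = 924.
Length 3: T₁..T₃: k=1: 0+32164+73·43·11=66693; k=2: 213452+0+73·68·11=268056 → min 66693 | T₂..T₄: k=2: 0+8976+43·68·12=44064; k=3: 32164+0+43·11·12=37840 → min 37840 | T₃..T₅: k=3: 0+924+68·11·7=6160; k=4: 8976+0+68·12·7=14688 → min 6160 | T₄..T₆: k=4: 0+924+11·12·11=2376; k=5: 924+0+11·7·11=1771 → min 1771.
Length 4: T₁..T₄: k=1: 0+37840+73·43·12=75508; k=2: 213452+8976+73·68·12=281996; k=3: 66693+0+73·11·12=76329 → min 75508 | T₂..T₅: k=2: 0+6160+43·68·7=26628; k=3: 32164+924+43·11·7=36399; k=4: 37840+0+43·12·7=41452 → min 26628 | T₃..T₆: k=3: 0+1771+68·11·11=9999; k=4: 8976+924+68·12·11=18876; k=5: 6160+0+68·7·11=11396 → min 9999.
Length 5: T₁..T₅: k=1: 0+26628+73·43·7=48601; k=2: 213452+6160+73·68·7=254360; k=3: 66693+924+73·11·7=73238; k=4: 75508+0+73·12·7=81640 → min 48601 | T₂..T₆: k=2: 0+9999+43·68·11=42163; k=3: 32164+1771+43·11·11=39138; k=4: 37840+924+43·12·11=44440; k=5: 26628+0+43·7·11=29939 → min 29939.
Length 6: T₁..T₆: k=1: 0+29939+73·43·11=64468; k=2: 213452+9999+73·68·11=278055; k=3: 66693+1771+73·11·11=77297; k=4: 75508+924+73·12·11=86068; k=5: 48601+0+73·7·11=54222 → min 54222.
Optimal order: ((T₁(T₂(T₃(T₄T₅))))T₆) with cost 54222.

54222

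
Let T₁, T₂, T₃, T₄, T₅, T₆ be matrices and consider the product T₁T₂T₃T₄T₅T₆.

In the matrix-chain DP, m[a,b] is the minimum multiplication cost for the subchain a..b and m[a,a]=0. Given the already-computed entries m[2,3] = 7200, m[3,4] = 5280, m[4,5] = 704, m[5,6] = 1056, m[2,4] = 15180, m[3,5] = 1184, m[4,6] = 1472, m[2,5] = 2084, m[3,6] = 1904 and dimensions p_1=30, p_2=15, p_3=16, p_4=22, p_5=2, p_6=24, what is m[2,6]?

3524

m[2,6] = min over k∈[2,5] of m[2,k]+m[k+1,6]+p_{1}·p_k·p_{6}.
k=2: 0 + 1904 + 30·15·24 = 12704; k=3: 7200 + 1472 + 30·16·24 = 20192; k=4: 15180 + 1056 + 30·22·24 = 32076; k=5: 2084 + 0 + 30·2·24 = 3524.
Minimum: 3524 at k=5.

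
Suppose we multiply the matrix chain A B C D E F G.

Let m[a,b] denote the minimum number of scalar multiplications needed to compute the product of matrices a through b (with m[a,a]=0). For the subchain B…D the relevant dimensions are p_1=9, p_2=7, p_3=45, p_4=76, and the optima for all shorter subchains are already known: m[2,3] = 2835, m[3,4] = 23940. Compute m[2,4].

m[2,4] = min over k∈[2,3] of m[2,k]+m[k+1,4]+p_{1}·p_k·p_{4}.
k=2: 0 + 23940 + 9·7·76 = 28728; k=3: 2835 + 0 + 9·45·76 = 33615.
Minimum: 28728 at k=2.

28728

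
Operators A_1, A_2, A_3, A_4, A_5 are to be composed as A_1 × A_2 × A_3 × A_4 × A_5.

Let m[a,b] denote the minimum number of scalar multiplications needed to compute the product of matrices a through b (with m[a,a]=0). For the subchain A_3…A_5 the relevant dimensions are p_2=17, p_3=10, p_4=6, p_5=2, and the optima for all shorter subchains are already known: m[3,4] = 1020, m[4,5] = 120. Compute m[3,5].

m[3,5] = min over k∈[3,4] of m[3,k]+m[k+1,5]+p_{2}·p_k·p_{5}.
k=3: 0 + 120 + 17·10·2 = 460; k=4: 1020 + 0 + 17·6·2 = 1224.
Minimum: 460 at k=3.

460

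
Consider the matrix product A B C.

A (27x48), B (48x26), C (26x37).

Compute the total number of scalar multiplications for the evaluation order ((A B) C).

(A B): 27×48 by 48×26 → 27×26, cost 27·48·26 = 33696
((A B) C): 27×26 by 26×37 → 27×37, cost 27·26·37 = 25974; cumulative 59670
Total: 59670 scalar multiplications.

59670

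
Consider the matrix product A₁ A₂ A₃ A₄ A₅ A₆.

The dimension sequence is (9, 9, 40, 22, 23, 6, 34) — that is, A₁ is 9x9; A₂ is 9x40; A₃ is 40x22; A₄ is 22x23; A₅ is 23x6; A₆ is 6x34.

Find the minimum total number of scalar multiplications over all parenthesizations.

Adjacent pairs: A₁A₂ = 9·9·40 = 3240; A₂A₃ = 9·40·22 = 7920; A₃A₄ = 40·22·23 = 20240; A₄A₅ = 22·23·6 = 3036; A₅A₆ = 23·6·34 = 4692.
Length 3: A₁..A₃: k=1: 0+7920+9·9·22=9702; k=2: 3240+0+9·40·22=11160 → min 9702 | A₂..A₄: k=2: 0+20240+9·40·23=28520; k=3: 7920+0+9·22·23=12474 → min 12474 | A₃..A₅: k=3: 0+3036+40·22·6=8316; k=4: 20240+0+40·23·6=25760 → min 8316 | A₄..A₆: k=4: 0+4692+22·23·34=21896; k=5: 3036+0+22·6·34=7524 → min 7524.
Length 4: A₁..A₄: k=1: 0+12474+9·9·23=14337; k=2: 3240+20240+9·40·23=31760; k=3: 9702+0+9·22·23=14256 → min 14256 | A₂..A₅: k=2: 0+8316+9·40·6=10476; k=3: 7920+3036+9·22·6=12144; k=4: 12474+0+9·23·6=13716 → min 10476 | A₃..A₆: k=3: 0+7524+40·22·34=37444; k=4: 20240+4692+40·23·34=56212; k=5: 8316+0+40·6·34=16476 → min 16476.
Length 5: A₁..A₅: k=1: 0+10476+9·9·6=10962; k=2: 3240+8316+9·40·6=13716; k=3: 9702+3036+9·22·6=13926; k=4: 14256+0+9·23·6=15498 → min 10962 | A₂..A₆: k=2: 0+16476+9·40·34=28716; k=3: 7920+7524+9·22·34=22176; k=4: 12474+4692+9·23·34=24204; k=5: 10476+0+9·6·34=12312 → min 12312.
Length 6: A₁..A₆: k=1: 0+12312+9·9·34=15066; k=2: 3240+16476+9·40·34=31956; k=3: 9702+7524+9·22·34=23958; k=4: 14256+4692+9·23·34=25986; k=5: 10962+0+9·6·34=12798 → min 12798.
Optimal order: ((A₁ (A₂ (A₃ (A₄ A₅)))) A₆) with cost 12798.

12798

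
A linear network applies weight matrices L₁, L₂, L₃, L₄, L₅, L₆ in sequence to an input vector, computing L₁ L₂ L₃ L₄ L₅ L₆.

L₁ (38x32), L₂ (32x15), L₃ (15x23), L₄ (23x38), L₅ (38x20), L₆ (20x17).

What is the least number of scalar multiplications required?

57410

Adjacent pairs: L₁L₂ = 38·32·15 = 18240; L₂L₃ = 32·15·23 = 11040; L₃L₄ = 15·23·38 = 13110; L₄L₅ = 23·38·20 = 17480; L₅L₆ = 38·20·17 = 12920.
Length 3: L₁..L₃: k=1: 0+11040+38·32·23=39008; k=2: 18240+0+38·15·23=31350 → min 31350 | L₂..L₄: k=2: 0+13110+32·15·38=31350; k=3: 11040+0+32·23·38=39008 → min 31350 | L₃..L₅: k=3: 0+17480+15·23·20=24380; k=4: 13110+0+15·38·20=24510 → min 24380 | L₄..L₆: k=4: 0+12920+23·38·17=27778; k=5: 17480+0+23·20·17=25300 → min 25300.
Length 4: L₁..L₄: k=1: 0+31350+38·32·38=77558; k=2: 18240+13110+38·15·38=53010; k=3: 31350+0+38·23·38=64562 → min 53010 | L₂..L₅: k=2: 0+24380+32·15·20=33980; k=3: 11040+17480+32·23·20=43240; k=4: 31350+0+32·38·20=55670 → min 33980 | L₃..L₆: k=3: 0+25300+15·23·17=31165; k=4: 13110+12920+15·38·17=35720; k=5: 24380+0+15·20·17=29480 → min 29480.
Length 5: L₁..L₅: k=1: 0+33980+38·32·20=58300; k=2: 18240+24380+38·15·20=54020; k=3: 31350+17480+38·23·20=66310; k=4: 53010+0+38·38·20=81890 → min 54020 | L₂..L₆: k=2: 0+29480+32·15·17=37640; k=3: 11040+25300+32·23·17=48852; k=4: 31350+12920+32·38·17=64942; k=5: 33980+0+32·20·17=44860 → min 37640.
Length 6: L₁..L₆: k=1: 0+37640+38·32·17=58312; k=2: 18240+29480+38·15·17=57410; k=3: 31350+25300+38·23·17=71508; k=4: 53010+12920+38·38·17=90478; k=5: 54020+0+38·20·17=66940 → min 57410.
Optimal order: ((L₁ L₂) ((L₃ (L₄ L₅)) L₆)) with cost 57410.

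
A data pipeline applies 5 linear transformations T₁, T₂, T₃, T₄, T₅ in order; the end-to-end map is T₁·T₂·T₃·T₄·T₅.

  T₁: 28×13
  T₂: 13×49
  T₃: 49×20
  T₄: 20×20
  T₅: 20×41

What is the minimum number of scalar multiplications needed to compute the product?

Adjacent pairs: T₁T₂ = 28·13·49 = 17836; T₂T₃ = 13·49·20 = 12740; T₃T₄ = 49·20·20 = 19600; T₄T₅ = 20·20·41 = 16400.
Length 3: T₁..T₃: k=1: 0+12740+28·13·20=20020; k=2: 17836+0+28·49·20=45276 → min 20020 | T₂..T₄: k=2: 0+19600+13·49·20=32340; k=3: 12740+0+13·20·20=17940 → min 17940 | T₃..T₅: k=3: 0+16400+49·20·41=56580; k=4: 19600+0+49·20·41=59780 → min 56580.
Length 4: T₁..T₄: k=1: 0+17940+28·13·20=25220; k=2: 17836+19600+28·49·20=64876; k=3: 20020+0+28·20·20=31220 → min 25220 | T₂..T₅: k=2: 0+56580+13·49·41=82697; k=3: 12740+16400+13·20·41=39800; k=4: 17940+0+13·20·41=28600 → min 28600.
Length 5: T₁..T₅: k=1: 0+28600+28·13·41=43524; k=2: 17836+56580+28·49·41=130668; k=3: 20020+16400+28·20·41=59380; k=4: 25220+0+28·20·41=48180 → min 43524.
Optimal order: (T₁·(((T₂·T₃)·T₄)·T₅)) with cost 43524.

43524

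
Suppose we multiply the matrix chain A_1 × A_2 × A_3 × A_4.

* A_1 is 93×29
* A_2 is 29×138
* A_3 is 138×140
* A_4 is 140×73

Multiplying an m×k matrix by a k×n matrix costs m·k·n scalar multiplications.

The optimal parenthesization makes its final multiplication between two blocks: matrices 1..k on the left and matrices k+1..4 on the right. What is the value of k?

1

Adjacent pairs: A_1A_2 = 93·29·138 = 372186; A_2A_3 = 29·138·140 = 560280; A_3A_4 = 138·140·73 = 1410360.
Length 3: A_1..A_3: k=1: 0+560280+93·29·140=937860; k=2: 372186+0+93·138·140=2168946 → min 937860 | A_2..A_4: k=2: 0+1410360+29·138·73=1702506; k=3: 560280+0+29·140·73=856660 → min 856660.
Top-level splits: k=1: (A_1..A_1)·(A_2..A_4) → 0+856660+93·29·73 = 1053541; k=2: (A_1..A_2)·(A_3..A_4) → 372186+1410360+93·138·73 = 2719428; k=3: (A_1..A_3)·(A_4..A_4) → 937860+0+93·140·73 = 1888320.
Best split is after A_1, i.e. k = 1.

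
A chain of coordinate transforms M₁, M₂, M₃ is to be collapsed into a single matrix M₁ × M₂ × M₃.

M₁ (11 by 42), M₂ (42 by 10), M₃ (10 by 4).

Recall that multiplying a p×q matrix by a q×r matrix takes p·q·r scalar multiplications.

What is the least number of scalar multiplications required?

Order (M₁ × (M₂ × M₃)): (M₂ × M₃): 42×10 by 10×4 → 42×4, cost 42·10·4 = 1680; (M₁ × (M₂ × M₃)): 11×42 by 42×4 → 11×4, cost 11·42·4 = 1848; cumulative 3528. Total 3528.
Order ((M₁ × M₂) × M₃): (M₁ × M₂): 11×42 by 42×10 → 11×10, cost 11·42·10 = 4620; ((M₁ × M₂) × M₃): 11×10 by 10×4 → 11×4, cost 11·10·4 = 440; cumulative 5060. Total 5060.
Minimum: 3528.

3528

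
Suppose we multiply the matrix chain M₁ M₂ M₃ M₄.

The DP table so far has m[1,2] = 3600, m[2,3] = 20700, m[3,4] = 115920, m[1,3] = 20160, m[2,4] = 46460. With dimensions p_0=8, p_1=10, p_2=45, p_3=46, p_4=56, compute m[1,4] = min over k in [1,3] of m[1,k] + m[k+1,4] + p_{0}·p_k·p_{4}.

40768

m[1,4] = min over k∈[1,3] of m[1,k]+m[k+1,4]+p_{0}·p_k·p_{4}.
k=1: 0 + 46460 + 8·10·56 = 50940; k=2: 3600 + 115920 + 8·45·56 = 139680; k=3: 20160 + 0 + 8·46·56 = 40768.
Minimum: 40768 at k=3.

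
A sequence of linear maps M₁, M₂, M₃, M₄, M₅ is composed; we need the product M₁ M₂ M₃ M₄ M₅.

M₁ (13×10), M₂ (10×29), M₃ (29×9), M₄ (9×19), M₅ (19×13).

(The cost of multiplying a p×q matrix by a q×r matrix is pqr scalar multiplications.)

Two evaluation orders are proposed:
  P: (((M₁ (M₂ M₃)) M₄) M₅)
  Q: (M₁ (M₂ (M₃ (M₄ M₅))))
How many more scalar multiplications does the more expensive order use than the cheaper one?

Order P = (((M₁ (M₂ M₃)) M₄) M₅): (M₂ M₃): 10×29 by 29×9 → 10×9, cost 10·29·9 = 2610; (M₁ (M₂ M₃)): 13×10 by 10×9 → 13×9, cost 13·10·9 = 1170; cumulative 3780; ((M₁ (M₂ M₃)) M₄): 13×9 by 9×19 → 13×19, cost 13·9·19 = 2223; cumulative 6003; (((M₁ (M₂ M₃)) M₄) M₅): 13×19 by 19×13 → 13×13, cost 13·19·13 = 3211; cumulative 9214. Total 9214.
Order Q = (M₁ (M₂ (M₃ (M₄ M₅)))): (M₄ M₅): 9×19 by 19×13 → 9×13, cost 9·19·13 = 2223; (M₃ (M₄ M₅)): 29×9 by 9×13 → 29×13, cost 29·9·13 = 3393; cumulative 5616; (M₂ (M₃ (M₄ M₅))): 10×29 by 29×13 → 10×13, cost 10·29·13 = 3770; cumulative 9386; (M₁ (M₂ (M₃ (M₄ M₅)))): 13×10 by 10×13 → 13×13, cost 13·10·13 = 1690; cumulative 11076. Total 11076.
Difference: |9214 − 11076| = 1862.

1862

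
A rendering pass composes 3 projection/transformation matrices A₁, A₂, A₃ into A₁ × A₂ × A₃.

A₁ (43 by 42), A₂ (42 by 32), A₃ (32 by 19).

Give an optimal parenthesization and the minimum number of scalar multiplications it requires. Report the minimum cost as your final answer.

(A₁ × (A₂ × A₃)): cost 59850.
((A₁ × A₂) × A₃): cost 83936.
Optimal: (A₁ × (A₂ × A₃)) with cost 59850.

59850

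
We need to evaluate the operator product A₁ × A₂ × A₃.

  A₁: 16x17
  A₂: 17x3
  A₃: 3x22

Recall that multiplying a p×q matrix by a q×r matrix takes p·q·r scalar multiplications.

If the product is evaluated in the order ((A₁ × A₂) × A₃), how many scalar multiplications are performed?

1872

(A₁ × A₂): 16×17 by 17×3 → 16×3, cost 16·17·3 = 816
((A₁ × A₂) × A₃): 16×3 by 3×22 → 16×22, cost 16·3·22 = 1056; cumulative 1872
Total: 1872 scalar multiplications.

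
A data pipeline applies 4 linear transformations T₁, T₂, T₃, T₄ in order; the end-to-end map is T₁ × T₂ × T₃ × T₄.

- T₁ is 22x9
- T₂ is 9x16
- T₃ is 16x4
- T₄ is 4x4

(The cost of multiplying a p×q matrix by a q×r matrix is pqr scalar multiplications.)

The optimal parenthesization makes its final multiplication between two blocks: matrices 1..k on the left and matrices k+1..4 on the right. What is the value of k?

1

Adjacent pairs: T₁T₂ = 22·9·16 = 3168; T₂T₃ = 9·16·4 = 576; T₃T₄ = 16·4·4 = 256.
Length 3: T₁..T₃: k=1: 0+576+22·9·4=1368; k=2: 3168+0+22·16·4=4576 → min 1368 | T₂..T₄: k=2: 0+256+9·16·4=832; k=3: 576+0+9·4·4=720 → min 720.
Top-level splits: k=1: (T₁..T₁)·(T₂..T₄) → 0+720+22·9·4 = 1512; k=2: (T₁..T₂)·(T₃..T₄) → 3168+256+22·16·4 = 4832; k=3: (T₁..T₃)·(T₄..T₄) → 1368+0+22·4·4 = 1720.
Best split is after T₁, i.e. k = 1.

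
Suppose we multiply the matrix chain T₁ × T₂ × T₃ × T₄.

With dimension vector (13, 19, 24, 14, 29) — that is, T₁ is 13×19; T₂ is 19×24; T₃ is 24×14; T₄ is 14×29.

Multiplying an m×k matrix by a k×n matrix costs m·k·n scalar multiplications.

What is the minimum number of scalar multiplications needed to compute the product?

15120

Adjacent pairs: T₁T₂ = 13·19·24 = 5928; T₂T₃ = 19·24·14 = 6384; T₃T₄ = 24·14·29 = 9744.
Length 3: T₁..T₃: k=1: 0+6384+13·19·14=9842; k=2: 5928+0+13·24·14=10296 → min 9842 | T₂..T₄: k=2: 0+9744+19·24·29=22968; k=3: 6384+0+19·14·29=14098 → min 14098.
Length 4: T₁..T₄: k=1: 0+14098+13·19·29=21261; k=2: 5928+9744+13·24·29=24720; k=3: 9842+0+13·14·29=15120 → min 15120.
Optimal order: ((T₁ × (T₂ × T₃)) × T₄) with cost 15120.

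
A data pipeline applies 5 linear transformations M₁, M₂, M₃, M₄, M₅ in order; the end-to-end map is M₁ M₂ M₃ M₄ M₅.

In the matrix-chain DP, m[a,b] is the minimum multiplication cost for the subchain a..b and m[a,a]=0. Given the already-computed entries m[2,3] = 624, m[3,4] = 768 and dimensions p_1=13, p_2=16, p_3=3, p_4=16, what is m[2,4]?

m[2,4] = min over k∈[2,3] of m[2,k]+m[k+1,4]+p_{1}·p_k·p_{4}.
k=2: 0 + 768 + 13·16·16 = 4096; k=3: 624 + 0 + 13·3·16 = 1248.
Minimum: 1248 at k=3.

1248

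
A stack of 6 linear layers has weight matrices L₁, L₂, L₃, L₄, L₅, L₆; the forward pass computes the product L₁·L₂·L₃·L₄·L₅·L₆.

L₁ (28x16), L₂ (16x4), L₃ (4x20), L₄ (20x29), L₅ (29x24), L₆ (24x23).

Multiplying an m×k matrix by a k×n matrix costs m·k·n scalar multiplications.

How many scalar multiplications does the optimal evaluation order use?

Adjacent pairs: L₁L₂ = 28·16·4 = 1792; L₂L₃ = 16·4·20 = 1280; L₃L₄ = 4·20·29 = 2320; L₄L₅ = 20·29·24 = 13920; L₅L₆ = 29·24·23 = 16008.
Length 3: L₁..L₃: k=1: 0+1280+28·16·20=10240; k=2: 1792+0+28·4·20=4032 → min 4032 | L₂..L₄: k=2: 0+2320+16·4·29=4176; k=3: 1280+0+16·20·29=10560 → min 4176 | L₃..L₅: k=3: 0+13920+4·20·24=15840; k=4: 2320+0+4·29·24=5104 → min 5104 | L₄..L₆: k=4: 0+16008+20·29·23=29348; k=5: 13920+0+20·24·23=24960 → min 24960.
Length 4: L₁..L₄: k=1: 0+4176+28·16·29=17168; k=2: 1792+2320+28·4·29=7360; k=3: 4032+0+28·20·29=20272 → min 7360 | L₂..L₅: k=2: 0+5104+16·4·24=6640; k=3: 1280+13920+16·20·24=22880; k=4: 4176+0+16·29·24=15312 → min 6640 | L₃..L₆: k=3: 0+24960+4·20·23=26800; k=4: 2320+16008+4·29·23=20996; k=5: 5104+0+4·24·23=7312 → min 7312.
Length 5: L₁..L₅: k=1: 0+6640+28·16·24=17392; k=2: 1792+5104+28·4·24=9584; k=3: 4032+13920+28·20·24=31392; k=4: 7360+0+28·29·24=26848 → min 9584 | L₂..L₆: k=2: 0+7312+16·4·23=8784; k=3: 1280+24960+16·20·23=33600; k=4: 4176+16008+16·29·23=30856; k=5: 6640+0+16·24·23=15472 → min 8784.
Length 6: L₁..L₆: k=1: 0+8784+28·16·23=19088; k=2: 1792+7312+28·4·23=11680; k=3: 4032+24960+28·20·23=41872; k=4: 7360+16008+28·29·23=42044; k=5: 9584+0+28·24·23=25040 → min 11680.
Optimal order: ((L₁·L₂)·(((L₃·L₄)·L₅)·L₆)) with cost 11680.

11680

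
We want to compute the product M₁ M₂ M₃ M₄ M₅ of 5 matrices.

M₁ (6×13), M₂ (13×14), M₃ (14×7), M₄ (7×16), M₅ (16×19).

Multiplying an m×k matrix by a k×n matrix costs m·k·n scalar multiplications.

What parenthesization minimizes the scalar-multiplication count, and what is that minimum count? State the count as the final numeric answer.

Adjacent pairs: M₁M₂ = 6·13·14 = 1092; M₂M₃ = 13·14·7 = 1274; M₃M₄ = 14·7·16 = 1568; M₄M₅ = 7·16·19 = 2128.
Length 3: M₁..M₃: k=1: 0+1274+6·13·7=1820; k=2: 1092+0+6·14·7=1680 → min 1680 | M₂..M₄: k=2: 0+1568+13·14·16=4480; k=3: 1274+0+13·7·16=2730 → min 2730 | M₃..M₅: k=3: 0+2128+14·7·19=3990; k=4: 1568+0+14·16·19=5824 → min 3990.
Length 4: M₁..M₄: k=1: 0+2730+6·13·16=3978; k=2: 1092+1568+6·14·16=4004; k=3: 1680+0+6·7·16=2352 → min 2352 | M₂..M₅: k=2: 0+3990+13·14·19=7448; k=3: 1274+2128+13·7·19=5131; k=4: 2730+0+13·16·19=6682 → min 5131.
Length 5: M₁..M₅: k=1: 0+5131+6·13·19=6613; k=2: 1092+3990+6·14·19=6678; k=3: 1680+2128+6·7·19=4606; k=4: 2352+0+6·16·19=4176 → min 4176.
Optimal parenthesization: ((((M₁ M₂) M₃) M₄) M₅) with cost 4176.

4176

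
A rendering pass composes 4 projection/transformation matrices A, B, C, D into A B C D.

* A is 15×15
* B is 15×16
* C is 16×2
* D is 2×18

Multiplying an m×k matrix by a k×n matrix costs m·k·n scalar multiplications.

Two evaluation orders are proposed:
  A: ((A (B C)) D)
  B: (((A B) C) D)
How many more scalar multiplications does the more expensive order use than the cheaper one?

Order A = ((A (B C)) D): (B C): 15×16 by 16×2 → 15×2, cost 15·16·2 = 480; (A (B C)): 15×15 by 15×2 → 15×2, cost 15·15·2 = 450; cumulative 930; ((A (B C)) D): 15×2 by 2×18 → 15×18, cost 15·2·18 = 540; cumulative 1470. Total 1470.
Order B = (((A B) C) D): (A B): 15×15 by 15×16 → 15×16, cost 15·15·16 = 3600; ((A B) C): 15×16 by 16×2 → 15×2, cost 15·16·2 = 480; cumulative 4080; (((A B) C) D): 15×2 by 2×18 → 15×18, cost 15·2·18 = 540; cumulative 4620. Total 4620.
Difference: |1470 − 4620| = 3150.

3150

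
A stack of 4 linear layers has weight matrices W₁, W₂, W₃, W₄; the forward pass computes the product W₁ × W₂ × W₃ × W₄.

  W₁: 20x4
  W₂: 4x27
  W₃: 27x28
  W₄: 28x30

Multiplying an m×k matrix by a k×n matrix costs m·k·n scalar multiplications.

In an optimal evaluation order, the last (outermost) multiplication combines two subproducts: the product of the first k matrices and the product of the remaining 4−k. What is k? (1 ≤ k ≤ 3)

Adjacent pairs: W₁W₂ = 20·4·27 = 2160; W₂W₃ = 4·27·28 = 3024; W₃W₄ = 27·28·30 = 22680.
Length 3: W₁..W₃: k=1: 0+3024+20·4·28=5264; k=2: 2160+0+20·27·28=17280 → min 5264 | W₂..W₄: k=2: 0+22680+4·27·30=25920; k=3: 3024+0+4·28·30=6384 → min 6384.
Top-level splits: k=1: (W₁..W₁)·(W₂..W₄) → 0+6384+20·4·30 = 8784; k=2: (W₁..W₂)·(W₃..W₄) → 2160+22680+20·27·30 = 41040; k=3: (W₁..W₃)·(W₄..W₄) → 5264+0+20·28·30 = 22064.
Best split is after W₁, i.e. k = 1.

1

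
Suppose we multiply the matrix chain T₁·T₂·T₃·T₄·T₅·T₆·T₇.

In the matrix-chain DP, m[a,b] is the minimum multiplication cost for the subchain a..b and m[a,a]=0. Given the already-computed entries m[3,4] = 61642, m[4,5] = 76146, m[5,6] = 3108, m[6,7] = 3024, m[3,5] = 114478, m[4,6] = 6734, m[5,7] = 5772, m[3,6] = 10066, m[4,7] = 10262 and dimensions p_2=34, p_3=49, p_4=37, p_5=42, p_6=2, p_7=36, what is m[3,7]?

12514

m[3,7] = min over k∈[3,6] of m[3,k]+m[k+1,7]+p_{2}·p_k·p_{7}.
k=3: 0 + 10262 + 34·49·36 = 70238; k=4: 61642 + 5772 + 34·37·36 = 112702; k=5: 114478 + 3024 + 34·42·36 = 168910; k=6: 10066 + 0 + 34·2·36 = 12514.
Minimum: 12514 at k=6.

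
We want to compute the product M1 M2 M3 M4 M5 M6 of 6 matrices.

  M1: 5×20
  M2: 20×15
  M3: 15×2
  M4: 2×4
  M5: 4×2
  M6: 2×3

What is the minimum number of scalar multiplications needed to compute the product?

858

Adjacent pairs: M1M2 = 5·20·15 = 1500; M2M3 = 20·15·2 = 600; M3M4 = 15·2·4 = 120; M4M5 = 2·4·2 = 16; M5M6 = 4·2·3 = 24.
Length 3: M1..M3: k=1: 0+600+5·20·2=800; k=2: 1500+0+5·15·2=1650 → min 800 | M2..M4: k=2: 0+120+20·15·4=1320; k=3: 600+0+20·2·4=760 → min 760 | M3..M5: k=3: 0+16+15·2·2=76; k=4: 120+0+15·4·2=240 → min 76 | M4..M6: k=4: 0+24+2·4·3=48; k=5: 16+0+2·2·3=28 → min 28.
Length 4: M1..M4: k=1: 0+760+5·20·4=1160; k=2: 1500+120+5·15·4=1920; k=3: 800+0+5·2·4=840 → min 840 | M2..M5: k=2: 0+76+20·15·2=676; k=3: 600+16+20·2·2=696; k=4: 760+0+20·4·2=920 → min 676 | M3..M6: k=3: 0+28+15·2·3=118; k=4: 120+24+15·4·3=324; k=5: 76+0+15·2·3=166 → min 118.
Length 5: M1..M5: k=1: 0+676+5·20·2=876; k=2: 1500+76+5·15·2=1726; k=3: 800+16+5·2·2=836; k=4: 840+0+5·4·2=880 → min 836 | M2..M6: k=2: 0+118+20·15·3=1018; k=3: 600+28+20·2·3=748; k=4: 760+24+20·4·3=1024; k=5: 676+0+20·2·3=796 → min 748.
Length 6: M1..M6: k=1: 0+748+5·20·3=1048; k=2: 1500+118+5·15·3=1843; k=3: 800+28+5·2·3=858; k=4: 840+24+5·4·3=924; k=5: 836+0+5·2·3=866 → min 858.
Optimal order: ((M1 (M2 M3)) ((M4 M5) M6)) with cost 858.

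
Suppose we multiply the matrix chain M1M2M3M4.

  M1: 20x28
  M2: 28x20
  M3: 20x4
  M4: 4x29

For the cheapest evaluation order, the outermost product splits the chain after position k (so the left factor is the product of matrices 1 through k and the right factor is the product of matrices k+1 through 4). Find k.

Adjacent pairs: M1M2 = 20·28·20 = 11200; M2M3 = 28·20·4 = 2240; M3M4 = 20·4·29 = 2320.
Length 3: M1..M3: k=1: 0+2240+20·28·4=4480; k=2: 11200+0+20·20·4=12800 → min 4480 | M2..M4: k=2: 0+2320+28·20·29=18560; k=3: 2240+0+28·4·29=5488 → min 5488.
Top-level splits: k=1: (M1..M1)·(M2..M4) → 0+5488+20·28·29 = 21728; k=2: (M1..M2)·(M3..M4) → 11200+2320+20·20·29 = 25120; k=3: (M1..M3)·(M4..M4) → 4480+0+20·4·29 = 6800.
Best split is after M3, i.e. k = 3.

3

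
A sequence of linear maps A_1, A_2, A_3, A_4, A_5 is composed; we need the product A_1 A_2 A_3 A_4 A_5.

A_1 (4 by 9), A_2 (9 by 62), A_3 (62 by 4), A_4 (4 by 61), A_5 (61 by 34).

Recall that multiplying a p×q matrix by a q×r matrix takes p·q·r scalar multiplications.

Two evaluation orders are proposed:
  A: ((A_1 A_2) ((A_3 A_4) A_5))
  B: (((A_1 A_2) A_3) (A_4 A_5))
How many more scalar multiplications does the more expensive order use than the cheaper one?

Order A = ((A_1 A_2) ((A_3 A_4) A_5)): (A_1 A_2): 4×9 by 9×62 → 4×62, cost 4·9·62 = 2232; (A_3 A_4): 62×4 by 4×61 → 62×61, cost 62·4·61 = 15128; ((A_3 A_4) A_5): 62×61 by 61×34 → 62×34, cost 62·61·34 = 128588; cumulative 143716; ((A_1 A_2) ((A_3 A_4) A_5)): 4×62 by 62×34 → 4×34, cost 4·62·34 = 8432; cumulative 154380. Total 154380.
Order B = (((A_1 A_2) A_3) (A_4 A_5)): (A_1 A_2): 4×9 by 9×62 → 4×62, cost 4·9·62 = 2232; ((A_1 A_2) A_3): 4×62 by 62×4 → 4×4, cost 4·62·4 = 992; cumulative 3224; (A_4 A_5): 4×61 by 61×34 → 4×34, cost 4·61·34 = 8296; (((A_1 A_2) A_3) (A_4 A_5)): 4×4 by 4×34 → 4×34, cost 4·4·34 = 544; cumulative 12064. Total 12064.
Difference: |154380 − 12064| = 142316.

142316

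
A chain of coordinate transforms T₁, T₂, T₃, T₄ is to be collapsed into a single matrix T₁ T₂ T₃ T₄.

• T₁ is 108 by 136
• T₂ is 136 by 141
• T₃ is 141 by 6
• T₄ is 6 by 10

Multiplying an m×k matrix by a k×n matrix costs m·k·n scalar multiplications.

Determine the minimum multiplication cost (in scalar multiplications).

Adjacent pairs: T₁T₂ = 108·136·141 = 2071008; T₂T₃ = 136·141·6 = 115056; T₃T₄ = 141·6·10 = 8460.
Length 3: T₁..T₃: k=1: 0+115056+108·136·6=203184; k=2: 2071008+0+108·141·6=2162376 → min 203184 | T₂..T₄: k=2: 0+8460+136·141·10=200220; k=3: 115056+0+136·6·10=123216 → min 123216.
Length 4: T₁..T₄: k=1: 0+123216+108·136·10=270096; k=2: 2071008+8460+108·141·10=2231748; k=3: 203184+0+108·6·10=209664 → min 209664.
Optimal order: ((T₁ (T₂ T₃)) T₄) with cost 209664.

209664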